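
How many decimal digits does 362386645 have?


362386645 has 9 digits in base 10
floor(log10(362386645)) + 1 = floor(8.5592) + 1 = 9

9 digits (base 10)


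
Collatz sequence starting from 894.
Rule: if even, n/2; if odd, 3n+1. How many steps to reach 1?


894 → 447 → 1342 → 671 → 2014 → 1007 → 3022 → 1511 → 4534 → 2267 → 6802 → 3401 → 10204 → 5102 → 2551 → 7654 → 3827 → 11482 → 5741 → 17224 → 8612 → 4306 → 2153 → 6460 → 3230 → 1615 → 4846 → 2423 → 7270 → 3635 → 10906 → 5453 → 16360 → 8180 → 4090 → 2045 → 6136 → 3068 → 1534 → 767 → 2302 → 1151 → 3454 → 1727 → 5182 → 2591 → 7774 → 3887 → 11662 → 5831 → 17494 → 8747 → 26242 → 13121 → 39364 → 19682 → 9841 → 29524 → 14762 → 7381 → 22144 → 11072 → 5536 → 2768 → 1384 → 692 → 346 → 173 → 520 → 260 → 130 → 65 → 196 → 98 → 49 → 148 → 74 → 37 → 112 → 56 → 28 → 14 → 7 → 22 → 11 → 34 → 17 → 52 → 26 → 13 → 40 → 20 → 10 → 5 → 16 → 8 → 4 → 2 → 1
Total steps = 98

98 steps


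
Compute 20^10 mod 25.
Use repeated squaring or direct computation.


20^1 mod 25 = 20
20^2 mod 25 = 0
20^3 mod 25 = 0
20^4 mod 25 = 0
20^5 mod 25 = 0
20^6 mod 25 = 0
20^7 mod 25 = 0
20^8 mod 25 = 0
20^9 mod 25 = 0
20^10 mod 25 = 0


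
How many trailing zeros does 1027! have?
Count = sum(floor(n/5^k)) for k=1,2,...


floor(1027/5) = 205
floor(1027/25) = 41
floor(1027/125) = 8
floor(1027/625) = 1
Total = 255

255 trailing zeros


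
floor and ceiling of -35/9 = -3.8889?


-35/9 = -3.8889
floor = -4
ceil = -3

floor = -4, ceil = -3


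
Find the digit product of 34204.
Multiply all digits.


3 × 4 × 2 × 0 × 4 = 0


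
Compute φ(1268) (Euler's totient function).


1268 = 2^2 × 317
Prime factors: 2, 317
φ(1268) = 1268 × (1-1/2) × (1-1/317)
= 1268 × 1/2 × 316/317 = 632

φ(1268) = 632


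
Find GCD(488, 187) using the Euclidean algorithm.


488 = 2 * 187 + 114
187 = 1 * 114 + 73
114 = 1 * 73 + 41
73 = 1 * 41 + 32
41 = 1 * 32 + 9
32 = 3 * 9 + 5
9 = 1 * 5 + 4
5 = 1 * 4 + 1
4 = 4 * 1 + 0
GCD = 1


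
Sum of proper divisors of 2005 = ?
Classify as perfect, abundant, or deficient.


Proper divisors: 1, 5, 401
Sum = 1 + 5 + 401 = 407
407 < 2005 → deficient

s(2005) = 407 (deficient)


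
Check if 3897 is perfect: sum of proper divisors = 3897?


Proper divisors of 3897: 1, 3, 9, 433, 1299
Sum = 1 + 3 + 9 + 433 + 1299 = 1745

No, 3897 is not perfect (1745 ≠ 3897)


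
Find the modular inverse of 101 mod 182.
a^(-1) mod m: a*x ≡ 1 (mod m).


Use the extended Euclidean algorithm on (182, 101); each row r = 182*s + 101*t:
r=182, s=1, t=0
r=101, s=0, t=1
q=1: r=81, s=1, t=-1   [182*(1) + 101*(-1) = 81]
q=1: r=20, s=-1, t=2   [182*(-1) + 101*(2) = 20]
q=4: r=1, s=5, t=-9   [182*(5) + 101*(-9) = 1]
q=20: r=0, s=-101, t=182   [182*(-101) + 101*(182) = 0]
GCD = 1 with t = -9, so 101*(-9) ≡ 1 (mod 182)
Inverse = -9 mod 182 = 173
Check: 101 * 173 = 17473 ≡ 1 (mod 182)

101^(-1) ≡ 173 (mod 182)


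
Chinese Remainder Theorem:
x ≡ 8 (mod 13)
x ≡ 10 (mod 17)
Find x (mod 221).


M = 13*17 = 221
M1 = M/13 = 17, M2 = M/17 = 13
M1^(-1) mod 13 = 10, M2^(-1) mod 17 = 4
x = 8*17*10 + 10*13*4 = 1880
1880 mod 221 = 112
Check: 112 mod 13 = 8 ✓, 112 mod 17 = 10 ✓

x ≡ 112 (mod 221)


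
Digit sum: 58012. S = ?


5 + 8 + 0 + 1 + 2 = 16


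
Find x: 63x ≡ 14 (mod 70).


GCD(63, 70) = 7 divides 14
Divide: 9x ≡ 2 (mod 10)
x ≡ 8 (mod 10)


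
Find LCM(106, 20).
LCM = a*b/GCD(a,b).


GCD(106, 20) = 2
LCM = 106*20/2 = 2120/2 = 1060

LCM = 1060


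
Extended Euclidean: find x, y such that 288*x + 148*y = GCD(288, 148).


Tabular extended Euclidean (each row: r = 288*s + 148*t):
r=288, s=1, t=0
r=148, s=0, t=1
q=1: r=140, s=1, t=-1   [288*(1) + 148*(-1) = 140]
q=1: r=8, s=-1, t=2   [288*(-1) + 148*(2) = 8]
q=17: r=4, s=18, t=-35   [288*(18) + 148*(-35) = 4]
q=2: r=0, s=-37, t=72   [288*(-37) + 148*(72) = 0]
GCD = 4; from the row with r=4: x=18, y=-35
Check: 288*(18) + 148*(-35) = 5184 - 5180 = 4

GCD = 4, x = 18, y = -35


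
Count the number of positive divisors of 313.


313 = 313^1
d(313) = (1+1) = 2

2 divisors


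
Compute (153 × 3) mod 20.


153 × 3 = 459
459 mod 20 = 19


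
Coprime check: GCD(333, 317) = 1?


Euclidean algorithm:
333 = 1 * 317 + 16
317 = 19 * 16 + 13
16 = 1 * 13 + 3
13 = 4 * 3 + 1
3 = 3 * 1 + 0
GCD(333, 317) = 1

Yes, coprime (GCD = 1)


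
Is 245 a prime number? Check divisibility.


245 / 5 = 49 (exact division)
245 is NOT prime.

No, 245 is not prime


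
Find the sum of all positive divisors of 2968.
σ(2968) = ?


Divisors of 2968: 1, 2, 4, 7, 8, 14, 28, 53, 56, 106, 212, 371, 424, 742, 1484, 2968
Sum = 1 + 2 + 4 + 7 + 8 + 14 + 28 + 53 + 56 + 106 + 212 + 371 + 424 + 742 + 1484 + 2968 = 6480

σ(2968) = 6480


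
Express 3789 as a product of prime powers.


3789 / 3 = 1263
1263 / 3 = 421
421 / 421 = 1
3789 = 3^2 × 421


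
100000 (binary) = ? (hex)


100000 (base 2) = 32 (decimal)
32 (decimal) = 20 (base 16)


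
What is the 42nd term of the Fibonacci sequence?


Sequence: 1, 1, 2, 3, 5, 8, 13, 21, 34, 55, 89, 144, 233, 377, 610, 987, 1597, 2584, 4181, 6765, 10946, 17711, 28657, 46368, 75025, 121393, 196418, 317811, 514229, 832040, 1346269, 2178309, 3524578, 5702887, 9227465, 14930352, 24157817, 39088169, 63245986, 102334155, 165580141, 267914296
F(42) = 267914296


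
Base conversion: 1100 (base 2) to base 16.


1100 (base 2) = 12 (decimal)
12 (decimal) = C (base 16)


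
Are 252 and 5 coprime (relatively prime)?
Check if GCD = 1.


Euclidean algorithm:
252 = 50 * 5 + 2
5 = 2 * 2 + 1
2 = 2 * 1 + 0
GCD(252, 5) = 1

Yes, coprime (GCD = 1)


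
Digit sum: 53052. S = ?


5 + 3 + 0 + 5 + 2 = 15


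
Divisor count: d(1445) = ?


1445 = 5^1 × 17^2
d(1445) = (1+1) × (2+1) = 6

6 divisors


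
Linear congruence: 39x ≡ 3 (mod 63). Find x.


GCD(39, 63) = 3 divides 3
Divide: 13x ≡ 1 (mod 21)
x ≡ 13 (mod 21)


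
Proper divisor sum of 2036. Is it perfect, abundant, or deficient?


Proper divisors: 1, 2, 4, 509, 1018
Sum = 1 + 2 + 4 + 509 + 1018 = 1534
1534 < 2036 → deficient

s(2036) = 1534 (deficient)


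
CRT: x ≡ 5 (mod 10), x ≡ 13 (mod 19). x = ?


M = 10*19 = 190
M1 = M/10 = 19, M2 = M/19 = 10
M1^(-1) mod 10 = 9, M2^(-1) mod 19 = 2
x = 5*19*9 + 13*10*2 = 1115
1115 mod 190 = 165
Check: 165 mod 10 = 5 ✓, 165 mod 19 = 13 ✓

x ≡ 165 (mod 190)


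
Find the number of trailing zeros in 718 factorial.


floor(718/5) = 143
floor(718/25) = 28
floor(718/125) = 5
floor(718/625) = 1
Total = 177

177 trailing zeros


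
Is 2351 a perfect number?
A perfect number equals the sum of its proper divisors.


Proper divisors of 2351: 1
Sum = 1 = 1

No, 2351 is not perfect (1 ≠ 2351)


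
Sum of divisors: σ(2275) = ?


Divisors of 2275: 1, 5, 7, 13, 25, 35, 65, 91, 175, 325, 455, 2275
Sum = 1 + 5 + 7 + 13 + 25 + 35 + 65 + 91 + 175 + 325 + 455 + 2275 = 3472

σ(2275) = 3472


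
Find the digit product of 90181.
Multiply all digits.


9 × 0 × 1 × 8 × 1 = 0


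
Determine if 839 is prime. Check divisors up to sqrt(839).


Check divisors up to sqrt(839) = 28.9655
No divisors found.
839 is prime.

Yes, 839 is prime


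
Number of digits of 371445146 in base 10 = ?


371445146 has 9 digits in base 10
floor(log10(371445146)) + 1 = floor(8.5699) + 1 = 9

9 digits (base 10)


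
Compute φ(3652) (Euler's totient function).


3652 = 2^2 × 11 × 83
Prime factors: 2, 11, 83
φ(3652) = 3652 × (1-1/2) × (1-1/11) × (1-1/83)
= 3652 × 1/2 × 10/11 × 82/83 = 1640

φ(3652) = 1640


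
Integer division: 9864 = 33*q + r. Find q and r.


9864 = 33 * 298 + 30
Check: 9834 + 30 = 9864

q = 298, r = 30


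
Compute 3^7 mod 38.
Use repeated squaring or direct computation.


3^1 mod 38 = 3
3^2 mod 38 = 9
3^3 mod 38 = 27
3^4 mod 38 = 5
3^5 mod 38 = 15
3^6 mod 38 = 7
3^7 mod 38 = 21


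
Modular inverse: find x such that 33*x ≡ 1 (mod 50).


Use the extended Euclidean algorithm on (50, 33); each row r = 50*s + 33*t:
r=50, s=1, t=0
r=33, s=0, t=1
q=1: r=17, s=1, t=-1   [50*(1) + 33*(-1) = 17]
q=1: r=16, s=-1, t=2   [50*(-1) + 33*(2) = 16]
q=1: r=1, s=2, t=-3   [50*(2) + 33*(-3) = 1]
q=16: r=0, s=-33, t=50   [50*(-33) + 33*(50) = 0]
GCD = 1 with t = -3, so 33*(-3) ≡ 1 (mod 50)
Inverse = -3 mod 50 = 47
Check: 33 * 47 = 1551 ≡ 1 (mod 50)

33^(-1) ≡ 47 (mod 50)


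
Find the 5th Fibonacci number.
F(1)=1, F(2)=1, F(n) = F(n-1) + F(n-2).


Sequence: 1, 1, 2, 3, 5
F(5) = 5


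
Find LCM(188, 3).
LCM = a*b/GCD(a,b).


GCD(188, 3) = 1
LCM = 188*3/1 = 564/1 = 564

LCM = 564


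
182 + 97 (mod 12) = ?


182 + 97 = 279
279 mod 12 = 3


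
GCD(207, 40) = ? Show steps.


207 = 5 * 40 + 7
40 = 5 * 7 + 5
7 = 1 * 5 + 2
5 = 2 * 2 + 1
2 = 2 * 1 + 0
GCD = 1


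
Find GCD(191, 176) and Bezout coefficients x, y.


Tabular extended Euclidean (each row: r = 191*s + 176*t):
r=191, s=1, t=0
r=176, s=0, t=1
q=1: r=15, s=1, t=-1   [191*(1) + 176*(-1) = 15]
q=11: r=11, s=-11, t=12   [191*(-11) + 176*(12) = 11]
q=1: r=4, s=12, t=-13   [191*(12) + 176*(-13) = 4]
q=2: r=3, s=-35, t=38   [191*(-35) + 176*(38) = 3]
q=1: r=1, s=47, t=-51   [191*(47) + 176*(-51) = 1]
q=3: r=0, s=-176, t=191   [191*(-176) + 176*(191) = 0]
GCD = 1; from the row with r=1: x=47, y=-51
Check: 191*(47) + 176*(-51) = 8977 - 8976 = 1

GCD = 1, x = 47, y = -51


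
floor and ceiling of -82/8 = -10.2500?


-82/8 = -10.2500
floor = -11
ceil = -10

floor = -11, ceil = -10


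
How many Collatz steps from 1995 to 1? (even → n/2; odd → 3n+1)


1995 → 5986 → 2993 → 8980 → 4490 → 2245 → 6736 → 3368 → 1684 → 842 → 421 → 1264 → 632 → 316 → 158 → 79 → 238 → 119 → 358 → 179 → 538 → 269 → 808 → 404 → 202 → 101 → 304 → 152 → 76 → 38 → 19 → 58 → 29 → 88 → 44 → 22 → 11 → 34 → 17 → 52 → 26 → 13 → 40 → 20 → 10 → 5 → 16 → 8 → 4 → 2 → 1
Total steps = 50

50 steps


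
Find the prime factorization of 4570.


4570 / 2 = 2285
2285 / 5 = 457
457 / 457 = 1
4570 = 2 × 5 × 457


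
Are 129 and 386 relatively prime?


Euclidean algorithm:
386 = 2 * 129 + 128
129 = 1 * 128 + 1
128 = 128 * 1 + 0
GCD(129, 386) = 1

Yes, coprime (GCD = 1)


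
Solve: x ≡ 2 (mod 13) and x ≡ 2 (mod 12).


M = 13*12 = 156
M1 = M/13 = 12, M2 = M/12 = 13
M1^(-1) mod 13 = 12, M2^(-1) mod 12 = 1
x = 2*12*12 + 2*13*1 = 314
314 mod 156 = 2
Check: 2 mod 13 = 2 ✓, 2 mod 12 = 2 ✓

x ≡ 2 (mod 156)


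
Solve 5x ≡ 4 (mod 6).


GCD(5, 6) = 1, unique solution
a^(-1) mod 6 = 5
x = 5 * 4 mod 6 = 2

x ≡ 2 (mod 6)


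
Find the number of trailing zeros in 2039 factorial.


floor(2039/5) = 407
floor(2039/25) = 81
floor(2039/125) = 16
floor(2039/625) = 3
Total = 507

507 trailing zeros


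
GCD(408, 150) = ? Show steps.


408 = 2 * 150 + 108
150 = 1 * 108 + 42
108 = 2 * 42 + 24
42 = 1 * 24 + 18
24 = 1 * 18 + 6
18 = 3 * 6 + 0
GCD = 6


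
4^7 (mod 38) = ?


4^1 mod 38 = 4
4^2 mod 38 = 16
4^3 mod 38 = 26
4^4 mod 38 = 28
4^5 mod 38 = 36
4^6 mod 38 = 30
4^7 mod 38 = 6


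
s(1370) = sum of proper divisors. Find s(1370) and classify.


Proper divisors: 1, 2, 5, 10, 137, 274, 685
Sum = 1 + 2 + 5 + 10 + 137 + 274 + 685 = 1114
1114 < 1370 → deficient

s(1370) = 1114 (deficient)


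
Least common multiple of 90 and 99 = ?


GCD(90, 99) = 9
LCM = 90*99/9 = 8910/9 = 990

LCM = 990


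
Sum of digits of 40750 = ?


4 + 0 + 7 + 5 + 0 = 16


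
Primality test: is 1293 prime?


1293 / 3 = 431 (exact division)
1293 is NOT prime.

No, 1293 is not prime


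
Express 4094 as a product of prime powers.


4094 / 2 = 2047
2047 / 23 = 89
89 / 89 = 1
4094 = 2 × 23 × 89


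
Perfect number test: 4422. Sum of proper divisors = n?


Proper divisors of 4422: 1, 2, 3, 6, 11, 22, 33, 66, 67, 134, 201, 402, 737, 1474, 2211
Sum = 1 + 2 + 3 + 6 + 11 + 22 + 33 + 66 + 67 + 134 + 201 + 402 + 737 + 1474 + 2211 = 5370

No, 4422 is not perfect (5370 ≠ 4422)


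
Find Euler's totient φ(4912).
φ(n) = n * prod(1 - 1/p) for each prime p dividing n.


4912 = 2^4 × 307
Prime factors: 2, 307
φ(4912) = 4912 × (1-1/2) × (1-1/307)
= 4912 × 1/2 × 306/307 = 2448

φ(4912) = 2448


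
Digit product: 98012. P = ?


9 × 8 × 0 × 1 × 2 = 0


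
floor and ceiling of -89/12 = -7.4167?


-89/12 = -7.4167
floor = -8
ceil = -7

floor = -8, ceil = -7


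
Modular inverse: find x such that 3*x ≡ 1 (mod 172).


Use the extended Euclidean algorithm on (172, 3); each row r = 172*s + 3*t:
r=172, s=1, t=0
r=3, s=0, t=1
q=57: r=1, s=1, t=-57   [172*(1) + 3*(-57) = 1]
q=3: r=0, s=-3, t=172   [172*(-3) + 3*(172) = 0]
GCD = 1 with t = -57, so 3*(-57) ≡ 1 (mod 172)
Inverse = -57 mod 172 = 115
Check: 3 * 115 = 345 ≡ 1 (mod 172)

3^(-1) ≡ 115 (mod 172)


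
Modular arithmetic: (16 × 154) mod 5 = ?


16 × 154 = 2464
2464 mod 5 = 4


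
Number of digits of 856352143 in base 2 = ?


856352143 in base 2 = 110011000010101110010110001111
Number of digits = 30

30 digits (base 2)


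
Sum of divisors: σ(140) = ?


Divisors of 140: 1, 2, 4, 5, 7, 10, 14, 20, 28, 35, 70, 140
Sum = 1 + 2 + 4 + 5 + 7 + 10 + 14 + 20 + 28 + 35 + 70 + 140 = 336

σ(140) = 336


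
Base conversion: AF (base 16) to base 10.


AF (base 16) = 175 (decimal)
175 (decimal) = 175 (base 10)


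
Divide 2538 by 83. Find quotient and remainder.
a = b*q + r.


2538 = 83 * 30 + 48
Check: 2490 + 48 = 2538

q = 30, r = 48


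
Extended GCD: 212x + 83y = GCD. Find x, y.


Tabular extended Euclidean (each row: r = 212*s + 83*t):
r=212, s=1, t=0
r=83, s=0, t=1
q=2: r=46, s=1, t=-2   [212*(1) + 83*(-2) = 46]
q=1: r=37, s=-1, t=3   [212*(-1) + 83*(3) = 37]
q=1: r=9, s=2, t=-5   [212*(2) + 83*(-5) = 9]
q=4: r=1, s=-9, t=23   [212*(-9) + 83*(23) = 1]
q=9: r=0, s=83, t=-212   [212*(83) + 83*(-212) = 0]
GCD = 1; from the row with r=1: x=-9, y=23
Check: 212*(-9) + 83*(23) = -1908 + 1909 = 1

GCD = 1, x = -9, y = 23


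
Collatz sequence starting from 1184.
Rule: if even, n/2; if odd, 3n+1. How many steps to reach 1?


1184 → 592 → 296 → 148 → 74 → 37 → 112 → 56 → 28 → 14 → 7 → 22 → 11 → 34 → 17 → 52 → 26 → 13 → 40 → 20 → 10 → 5 → 16 → 8 → 4 → 2 → 1
Total steps = 26

26 steps


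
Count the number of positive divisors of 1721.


1721 = 1721^1
d(1721) = (1+1) = 2

2 divisors


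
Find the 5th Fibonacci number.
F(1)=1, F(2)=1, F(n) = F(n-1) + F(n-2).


Sequence: 1, 1, 2, 3, 5
F(5) = 5


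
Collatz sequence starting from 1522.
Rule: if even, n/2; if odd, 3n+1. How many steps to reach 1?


1522 → 761 → 2284 → 1142 → 571 → 1714 → 857 → 2572 → 1286 → 643 → 1930 → 965 → 2896 → 1448 → 724 → 362 → 181 → 544 → 272 → 136 → 68 → 34 → 17 → 52 → 26 → 13 → 40 → 20 → 10 → 5 → 16 → 8 → 4 → 2 → 1
Total steps = 34

34 steps


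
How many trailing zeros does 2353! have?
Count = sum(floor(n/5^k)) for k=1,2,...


floor(2353/5) = 470
floor(2353/25) = 94
floor(2353/125) = 18
floor(2353/625) = 3
Total = 585

585 trailing zeros


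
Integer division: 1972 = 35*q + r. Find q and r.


1972 = 35 * 56 + 12
Check: 1960 + 12 = 1972

q = 56, r = 12


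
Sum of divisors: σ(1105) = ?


Divisors of 1105: 1, 5, 13, 17, 65, 85, 221, 1105
Sum = 1 + 5 + 13 + 17 + 65 + 85 + 221 + 1105 = 1512

σ(1105) = 1512


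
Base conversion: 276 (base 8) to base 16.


276 (base 8) = 190 (decimal)
190 (decimal) = BE (base 16)


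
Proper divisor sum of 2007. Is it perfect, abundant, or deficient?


Proper divisors: 1, 3, 9, 223, 669
Sum = 1 + 3 + 9 + 223 + 669 = 905
905 < 2007 → deficient

s(2007) = 905 (deficient)


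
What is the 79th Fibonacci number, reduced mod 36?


F(k) mod 36 for k=1..79:
1, 1, 2, 3, 5, 8, 13, 21, 34, 19, 17, 0, 17, 17, 34, 15, 13, 28, 5, 33, 2, 35, 1, 0, 1, 1, 2, 3, 5, 8, 13, 21, 34, 19, 17, 0, 17, 17, 34, 15, 13, 28, 5, 33, 2, 35, 1, 0, 1, 1, 2, 3, 5, 8, 13, 21, 34, 19, 17, 0, 17, 17, 34, 15, 13, 28, 5, 33, 2, 35, 1, 0, 1, 1, 2, 3, 5, 8, 13
F(79) mod 36 = 13


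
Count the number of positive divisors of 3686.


3686 = 2^1 × 19^1 × 97^1
d(3686) = (1+1) × (1+1) × (1+1) = 8

8 divisors


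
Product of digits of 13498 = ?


1 × 3 × 4 × 9 × 8 = 864


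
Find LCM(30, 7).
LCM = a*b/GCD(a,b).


GCD(30, 7) = 1
LCM = 30*7/1 = 210/1 = 210

LCM = 210


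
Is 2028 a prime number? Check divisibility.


2028 / 2 = 1014 (exact division)
2028 is NOT prime.

No, 2028 is not prime


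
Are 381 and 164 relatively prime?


Euclidean algorithm:
381 = 2 * 164 + 53
164 = 3 * 53 + 5
53 = 10 * 5 + 3
5 = 1 * 3 + 2
3 = 1 * 2 + 1
2 = 2 * 1 + 0
GCD(381, 164) = 1

Yes, coprime (GCD = 1)


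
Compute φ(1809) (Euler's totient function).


1809 = 3^3 × 67
Prime factors: 3, 67
φ(1809) = 1809 × (1-1/3) × (1-1/67)
= 1809 × 2/3 × 66/67 = 1188

φ(1809) = 1188


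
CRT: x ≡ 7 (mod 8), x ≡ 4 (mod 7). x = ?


M = 8*7 = 56
M1 = M/8 = 7, M2 = M/7 = 8
M1^(-1) mod 8 = 7, M2^(-1) mod 7 = 1
x = 7*7*7 + 4*8*1 = 375
375 mod 56 = 39
Check: 39 mod 8 = 7 ✓, 39 mod 7 = 4 ✓

x ≡ 39 (mod 56)


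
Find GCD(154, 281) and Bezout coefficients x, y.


Tabular extended Euclidean (each row: r = 154*s + 281*t):
r=154, s=1, t=0
r=281, s=0, t=1
q=0: r=154, s=1, t=0   [154*(1) + 281*(0) = 154]
q=1: r=127, s=-1, t=1   [154*(-1) + 281*(1) = 127]
q=1: r=27, s=2, t=-1   [154*(2) + 281*(-1) = 27]
q=4: r=19, s=-9, t=5   [154*(-9) + 281*(5) = 19]
q=1: r=8, s=11, t=-6   [154*(11) + 281*(-6) = 8]
q=2: r=3, s=-31, t=17   [154*(-31) + 281*(17) = 3]
q=2: r=2, s=73, t=-40   [154*(73) + 281*(-40) = 2]
q=1: r=1, s=-104, t=57   [154*(-104) + 281*(57) = 1]
q=2: r=0, s=281, t=-154   [154*(281) + 281*(-154) = 0]
GCD = 1; from the row with r=1: x=-104, y=57
Check: 154*(-104) + 281*(57) = -16016 + 16017 = 1

GCD = 1, x = -104, y = 57


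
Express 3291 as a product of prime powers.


3291 / 3 = 1097
1097 / 1097 = 1
3291 = 3 × 1097


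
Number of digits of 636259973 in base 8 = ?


636259973 in base 8 = 4573107205
Number of digits = 10

10 digits (base 8)


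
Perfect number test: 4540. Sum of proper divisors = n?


Proper divisors of 4540: 1, 2, 4, 5, 10, 20, 227, 454, 908, 1135, 2270
Sum = 1 + 2 + 4 + 5 + 10 + 20 + 227 + 454 + 908 + 1135 + 2270 = 5036

No, 4540 is not perfect (5036 ≠ 4540)


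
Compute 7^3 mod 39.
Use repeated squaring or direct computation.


7^1 mod 39 = 7
7^2 mod 39 = 10
7^3 mod 39 = 31


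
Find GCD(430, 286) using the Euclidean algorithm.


430 = 1 * 286 + 144
286 = 1 * 144 + 142
144 = 1 * 142 + 2
142 = 71 * 2 + 0
GCD = 2


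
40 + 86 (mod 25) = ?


40 + 86 = 126
126 mod 25 = 1


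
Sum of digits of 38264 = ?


3 + 8 + 2 + 6 + 4 = 23


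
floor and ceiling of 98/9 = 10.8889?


98/9 = 10.8889
floor = 10
ceil = 11

floor = 10, ceil = 11


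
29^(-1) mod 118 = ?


Use the extended Euclidean algorithm on (118, 29); each row r = 118*s + 29*t:
r=118, s=1, t=0
r=29, s=0, t=1
q=4: r=2, s=1, t=-4   [118*(1) + 29*(-4) = 2]
q=14: r=1, s=-14, t=57   [118*(-14) + 29*(57) = 1]
q=2: r=0, s=29, t=-118   [118*(29) + 29*(-118) = 0]
GCD = 1 with t = 57, so 29*(57) ≡ 1 (mod 118)
Inverse = 57 mod 118 = 57
Check: 29 * 57 = 1653 ≡ 1 (mod 118)

29^(-1) ≡ 57 (mod 118)


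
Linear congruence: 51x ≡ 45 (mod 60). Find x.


GCD(51, 60) = 3 divides 45
Divide: 17x ≡ 15 (mod 20)
x ≡ 15 (mod 20)


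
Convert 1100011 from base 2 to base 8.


1100011 (base 2) = 99 (decimal)
99 (decimal) = 143 (base 8)


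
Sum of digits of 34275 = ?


3 + 4 + 2 + 7 + 5 = 21


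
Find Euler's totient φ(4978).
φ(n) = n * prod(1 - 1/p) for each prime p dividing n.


4978 = 2 × 19 × 131
Prime factors: 2, 19, 131
φ(4978) = 4978 × (1-1/2) × (1-1/19) × (1-1/131)
= 4978 × 1/2 × 18/19 × 130/131 = 2340

φ(4978) = 2340


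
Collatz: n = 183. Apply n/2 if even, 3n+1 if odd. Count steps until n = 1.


183 → 550 → 275 → 826 → 413 → 1240 → 620 → 310 → 155 → 466 → 233 → 700 → 350 → 175 → 526 → 263 → 790 → 395 → 1186 → 593 → 1780 → 890 → 445 → 1336 → 668 → 334 → 167 → 502 → 251 → 754 → 377 → 1132 → 566 → 283 → 850 → 425 → 1276 → 638 → 319 → 958 → 479 → 1438 → 719 → 2158 → 1079 → 3238 → 1619 → 4858 → 2429 → 7288 → 3644 → 1822 → 911 → 2734 → 1367 → 4102 → 2051 → 6154 → 3077 → 9232 → 4616 → 2308 → 1154 → 577 → 1732 → 866 → 433 → 1300 → 650 → 325 → 976 → 488 → 244 → 122 → 61 → 184 → 92 → 46 → 23 → 70 → 35 → 106 → 53 → 160 → 80 → 40 → 20 → 10 → 5 → 16 → 8 → 4 → 2 → 1
Total steps = 93

93 steps


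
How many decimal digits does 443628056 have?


443628056 has 9 digits in base 10
floor(log10(443628056)) + 1 = floor(8.6470) + 1 = 9

9 digits (base 10)


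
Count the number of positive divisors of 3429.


3429 = 3^3 × 127^1
d(3429) = (3+1) × (1+1) = 8

8 divisors


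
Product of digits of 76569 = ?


7 × 6 × 5 × 6 × 9 = 11340


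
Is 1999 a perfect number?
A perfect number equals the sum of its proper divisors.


Proper divisors of 1999: 1
Sum = 1 = 1

No, 1999 is not perfect (1 ≠ 1999)


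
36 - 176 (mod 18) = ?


36 - 176 = -140
-140 mod 18 = 4


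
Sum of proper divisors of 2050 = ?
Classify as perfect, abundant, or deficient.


Proper divisors: 1, 2, 5, 10, 25, 41, 50, 82, 205, 410, 1025
Sum = 1 + 2 + 5 + 10 + 25 + 41 + 50 + 82 + 205 + 410 + 1025 = 1856
1856 < 2050 → deficient

s(2050) = 1856 (deficient)


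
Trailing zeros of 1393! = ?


floor(1393/5) = 278
floor(1393/25) = 55
floor(1393/125) = 11
floor(1393/625) = 2
Total = 346

346 trailing zeros


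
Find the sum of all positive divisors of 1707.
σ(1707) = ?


Divisors of 1707: 1, 3, 569, 1707
Sum = 1 + 3 + 569 + 1707 = 2280

σ(1707) = 2280


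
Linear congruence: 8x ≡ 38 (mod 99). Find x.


GCD(8, 99) = 1, unique solution
a^(-1) mod 99 = 62
x = 62 * 38 mod 99 = 79

x ≡ 79 (mod 99)


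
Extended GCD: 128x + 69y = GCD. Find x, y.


Tabular extended Euclidean (each row: r = 128*s + 69*t):
r=128, s=1, t=0
r=69, s=0, t=1
q=1: r=59, s=1, t=-1   [128*(1) + 69*(-1) = 59]
q=1: r=10, s=-1, t=2   [128*(-1) + 69*(2) = 10]
q=5: r=9, s=6, t=-11   [128*(6) + 69*(-11) = 9]
q=1: r=1, s=-7, t=13   [128*(-7) + 69*(13) = 1]
q=9: r=0, s=69, t=-128   [128*(69) + 69*(-128) = 0]
GCD = 1; from the row with r=1: x=-7, y=13
Check: 128*(-7) + 69*(13) = -896 + 897 = 1

GCD = 1, x = -7, y = 13


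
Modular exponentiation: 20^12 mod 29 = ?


20^1 mod 29 = 20
20^2 mod 29 = 23
20^3 mod 29 = 25
20^4 mod 29 = 7
20^5 mod 29 = 24
20^6 mod 29 = 16
20^7 mod 29 = 1
20^8 mod 29 = 20
20^9 mod 29 = 23
20^10 mod 29 = 25
20^11 mod 29 = 7
20^12 mod 29 = 24


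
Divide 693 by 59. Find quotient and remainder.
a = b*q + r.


693 = 59 * 11 + 44
Check: 649 + 44 = 693

q = 11, r = 44


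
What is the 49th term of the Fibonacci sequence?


Sequence: 1, 1, 2, 3, 5, 8, 13, 21, 34, 55, 89, 144, 233, 377, 610, 987, 1597, 2584, 4181, 6765, 10946, 17711, 28657, 46368, 75025, 121393, 196418, 317811, 514229, 832040, 1346269, 2178309, 3524578, 5702887, 9227465, 14930352, 24157817, 39088169, 63245986, 102334155, 165580141, 267914296, 433494437, 701408733, 1134903170, 1836311903, 2971215073, 4807526976, 7778742049
F(49) = 7778742049


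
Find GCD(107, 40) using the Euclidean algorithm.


107 = 2 * 40 + 27
40 = 1 * 27 + 13
27 = 2 * 13 + 1
13 = 13 * 1 + 0
GCD = 1


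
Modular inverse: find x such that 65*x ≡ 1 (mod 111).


Use the extended Euclidean algorithm on (111, 65); each row r = 111*s + 65*t:
r=111, s=1, t=0
r=65, s=0, t=1
q=1: r=46, s=1, t=-1   [111*(1) + 65*(-1) = 46]
q=1: r=19, s=-1, t=2   [111*(-1) + 65*(2) = 19]
q=2: r=8, s=3, t=-5   [111*(3) + 65*(-5) = 8]
q=2: r=3, s=-7, t=12   [111*(-7) + 65*(12) = 3]
q=2: r=2, s=17, t=-29   [111*(17) + 65*(-29) = 2]
q=1: r=1, s=-24, t=41   [111*(-24) + 65*(41) = 1]
q=2: r=0, s=65, t=-111   [111*(65) + 65*(-111) = 0]
GCD = 1 with t = 41, so 65*(41) ≡ 1 (mod 111)
Inverse = 41 mod 111 = 41
Check: 65 * 41 = 2665 ≡ 1 (mod 111)

65^(-1) ≡ 41 (mod 111)


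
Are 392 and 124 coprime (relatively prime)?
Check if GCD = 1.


Euclidean algorithm:
392 = 3 * 124 + 20
124 = 6 * 20 + 4
20 = 5 * 4 + 0
GCD(392, 124) = 4

No, not coprime (GCD = 4)


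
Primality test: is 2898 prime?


2898 / 2 = 1449 (exact division)
2898 is NOT prime.

No, 2898 is not prime


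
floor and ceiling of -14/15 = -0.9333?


-14/15 = -0.9333
floor = -1
ceil = 0

floor = -1, ceil = 0


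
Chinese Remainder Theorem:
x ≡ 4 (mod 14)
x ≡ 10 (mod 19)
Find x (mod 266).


M = 14*19 = 266
M1 = M/14 = 19, M2 = M/19 = 14
M1^(-1) mod 14 = 3, M2^(-1) mod 19 = 15
x = 4*19*3 + 10*14*15 = 2328
2328 mod 266 = 200
Check: 200 mod 14 = 4 ✓, 200 mod 19 = 10 ✓

x ≡ 200 (mod 266)


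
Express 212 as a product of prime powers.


212 / 2 = 106
106 / 2 = 53
53 / 53 = 1
212 = 2^2 × 53


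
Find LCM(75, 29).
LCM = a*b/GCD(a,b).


GCD(75, 29) = 1
LCM = 75*29/1 = 2175/1 = 2175

LCM = 2175


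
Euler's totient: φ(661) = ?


661 = 661
Prime factors: 661
φ(661) = 661 × (1-1/661)
= 661 × 660/661 = 660

φ(661) = 660


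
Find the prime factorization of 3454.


3454 / 2 = 1727
1727 / 11 = 157
157 / 157 = 1
3454 = 2 × 11 × 157


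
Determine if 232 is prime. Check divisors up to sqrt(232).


232 / 2 = 116 (exact division)
232 is NOT prime.

No, 232 is not prime


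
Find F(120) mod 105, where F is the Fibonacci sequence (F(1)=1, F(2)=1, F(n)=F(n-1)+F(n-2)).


F(k) mod 105 for k=1..120:
1, 1, 2, 3, 5, 8, 13, 21, 34, 55, 89, 39, 23, 62, 85, 42, 22, 64, 86, 45, 26, 71, 97, 63, 55, 13, 68, 81, 44, 20, 64, 84, 43, 22, 65, 87, 47, 29, 76, 0, 76, 76, 47, 18, 65, 83, 43, 21, 64, 85, 44, 24, 68, 92, 55, 42, 97, 34, 26, 60, 86, 41, 22, 63, 85, 43, 23, 66, 89, 50, 34, 84, 13, 97, 5, 102, 2, 104, 1, 0, 1, 1, 2, 3, 5, 8, 13, 21, 34, 55, 89, 39, 23, 62, 85, 42, 22, 64, 86, 45, 26, 71, 97, 63, 55, 13, 68, 81, 44, 20, 64, 84, 43, 22, 65, 87, 47, 29, 76, 0
F(120) mod 105 = 0


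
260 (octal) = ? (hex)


260 (base 8) = 176 (decimal)
176 (decimal) = B0 (base 16)


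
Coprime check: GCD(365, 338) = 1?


Euclidean algorithm:
365 = 1 * 338 + 27
338 = 12 * 27 + 14
27 = 1 * 14 + 13
14 = 1 * 13 + 1
13 = 13 * 1 + 0
GCD(365, 338) = 1

Yes, coprime (GCD = 1)


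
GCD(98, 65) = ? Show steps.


98 = 1 * 65 + 33
65 = 1 * 33 + 32
33 = 1 * 32 + 1
32 = 32 * 1 + 0
GCD = 1


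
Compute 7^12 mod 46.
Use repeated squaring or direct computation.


7^1 mod 46 = 7
7^2 mod 46 = 3
7^3 mod 46 = 21
7^4 mod 46 = 9
7^5 mod 46 = 17
7^6 mod 46 = 27
7^7 mod 46 = 5
7^8 mod 46 = 35
7^9 mod 46 = 15
7^10 mod 46 = 13
7^11 mod 46 = 45
7^12 mod 46 = 39


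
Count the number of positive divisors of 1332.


1332 = 2^2 × 3^2 × 37^1
d(1332) = (2+1) × (2+1) × (1+1) = 18

18 divisors


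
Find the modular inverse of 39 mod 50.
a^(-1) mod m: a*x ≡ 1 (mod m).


Use the extended Euclidean algorithm on (50, 39); each row r = 50*s + 39*t:
r=50, s=1, t=0
r=39, s=0, t=1
q=1: r=11, s=1, t=-1   [50*(1) + 39*(-1) = 11]
q=3: r=6, s=-3, t=4   [50*(-3) + 39*(4) = 6]
q=1: r=5, s=4, t=-5   [50*(4) + 39*(-5) = 5]
q=1: r=1, s=-7, t=9   [50*(-7) + 39*(9) = 1]
q=5: r=0, s=39, t=-50   [50*(39) + 39*(-50) = 0]
GCD = 1 with t = 9, so 39*(9) ≡ 1 (mod 50)
Inverse = 9 mod 50 = 9
Check: 39 * 9 = 351 ≡ 1 (mod 50)

39^(-1) ≡ 9 (mod 50)


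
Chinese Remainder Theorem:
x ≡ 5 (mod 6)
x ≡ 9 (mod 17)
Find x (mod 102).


M = 6*17 = 102
M1 = M/6 = 17, M2 = M/17 = 6
M1^(-1) mod 6 = 5, M2^(-1) mod 17 = 3
x = 5*17*5 + 9*6*3 = 587
587 mod 102 = 77
Check: 77 mod 6 = 5 ✓, 77 mod 17 = 9 ✓

x ≡ 77 (mod 102)


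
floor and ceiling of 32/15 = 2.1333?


32/15 = 2.1333
floor = 2
ceil = 3

floor = 2, ceil = 3


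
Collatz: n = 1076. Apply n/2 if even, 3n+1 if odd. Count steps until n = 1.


1076 → 538 → 269 → 808 → 404 → 202 → 101 → 304 → 152 → 76 → 38 → 19 → 58 → 29 → 88 → 44 → 22 → 11 → 34 → 17 → 52 → 26 → 13 → 40 → 20 → 10 → 5 → 16 → 8 → 4 → 2 → 1
Total steps = 31

31 steps


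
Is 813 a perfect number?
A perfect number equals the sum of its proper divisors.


Proper divisors of 813: 1, 3, 271
Sum = 1 + 3 + 271 = 275

No, 813 is not perfect (275 ≠ 813)


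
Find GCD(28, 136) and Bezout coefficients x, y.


Tabular extended Euclidean (each row: r = 28*s + 136*t):
r=28, s=1, t=0
r=136, s=0, t=1
q=0: r=28, s=1, t=0   [28*(1) + 136*(0) = 28]
q=4: r=24, s=-4, t=1   [28*(-4) + 136*(1) = 24]
q=1: r=4, s=5, t=-1   [28*(5) + 136*(-1) = 4]
q=6: r=0, s=-34, t=7   [28*(-34) + 136*(7) = 0]
GCD = 4; from the row with r=4: x=5, y=-1
Check: 28*(5) + 136*(-1) = 140 - 136 = 4

GCD = 4, x = 5, y = -1


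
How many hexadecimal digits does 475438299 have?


475438299 in base 16 = 1C569CDB
Number of digits = 8

8 digits (base 16)


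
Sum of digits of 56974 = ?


5 + 6 + 9 + 7 + 4 = 31


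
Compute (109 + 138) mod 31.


109 + 138 = 247
247 mod 31 = 30


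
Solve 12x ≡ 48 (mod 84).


GCD(12, 84) = 12 divides 48
Divide: 1x ≡ 4 (mod 7)
x ≡ 4 (mod 7)


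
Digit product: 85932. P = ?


8 × 5 × 9 × 3 × 2 = 2160


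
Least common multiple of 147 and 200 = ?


GCD(147, 200) = 1
LCM = 147*200/1 = 29400/1 = 29400

LCM = 29400


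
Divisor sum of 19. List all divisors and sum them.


Divisors of 19: 1, 19
Sum = 1 + 19 = 20

σ(19) = 20


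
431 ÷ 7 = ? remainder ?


431 = 7 * 61 + 4
Check: 427 + 4 = 431

q = 61, r = 4


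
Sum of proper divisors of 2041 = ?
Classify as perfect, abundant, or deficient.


Proper divisors: 1, 13, 157
Sum = 1 + 13 + 157 = 171
171 < 2041 → deficient

s(2041) = 171 (deficient)


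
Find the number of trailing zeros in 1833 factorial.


floor(1833/5) = 366
floor(1833/25) = 73
floor(1833/125) = 14
floor(1833/625) = 2
Total = 455

455 trailing zeros


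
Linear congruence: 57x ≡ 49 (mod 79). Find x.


GCD(57, 79) = 1, unique solution
a^(-1) mod 79 = 61
x = 61 * 49 mod 79 = 66

x ≡ 66 (mod 79)


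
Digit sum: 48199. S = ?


4 + 8 + 1 + 9 + 9 = 31


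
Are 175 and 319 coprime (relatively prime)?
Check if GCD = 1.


Euclidean algorithm:
319 = 1 * 175 + 144
175 = 1 * 144 + 31
144 = 4 * 31 + 20
31 = 1 * 20 + 11
20 = 1 * 11 + 9
11 = 1 * 9 + 2
9 = 4 * 2 + 1
2 = 2 * 1 + 0
GCD(175, 319) = 1

Yes, coprime (GCD = 1)


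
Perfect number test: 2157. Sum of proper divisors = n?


Proper divisors of 2157: 1, 3, 719
Sum = 1 + 3 + 719 = 723

No, 2157 is not perfect (723 ≠ 2157)


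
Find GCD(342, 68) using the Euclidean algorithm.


342 = 5 * 68 + 2
68 = 34 * 2 + 0
GCD = 2


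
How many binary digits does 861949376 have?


861949376 in base 2 = 110011011000000100110111000000
Number of digits = 30

30 digits (base 2)


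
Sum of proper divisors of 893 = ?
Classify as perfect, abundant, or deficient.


Proper divisors: 1, 19, 47
Sum = 1 + 19 + 47 = 67
67 < 893 → deficient

s(893) = 67 (deficient)


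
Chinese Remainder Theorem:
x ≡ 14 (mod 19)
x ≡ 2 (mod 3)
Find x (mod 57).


M = 19*3 = 57
M1 = M/19 = 3, M2 = M/3 = 19
M1^(-1) mod 19 = 13, M2^(-1) mod 3 = 1
x = 14*3*13 + 2*19*1 = 584
584 mod 57 = 14
Check: 14 mod 19 = 14 ✓, 14 mod 3 = 2 ✓

x ≡ 14 (mod 57)


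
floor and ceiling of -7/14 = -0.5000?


-7/14 = -0.5000
floor = -1
ceil = 0

floor = -1, ceil = 0


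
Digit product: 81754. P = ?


8 × 1 × 7 × 5 × 4 = 1120


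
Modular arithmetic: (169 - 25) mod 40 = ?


169 - 25 = 144
144 mod 40 = 24


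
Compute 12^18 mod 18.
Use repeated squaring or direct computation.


12^1 mod 18 = 12
12^2 mod 18 = 0
12^3 mod 18 = 0
12^4 mod 18 = 0
12^5 mod 18 = 0
12^6 mod 18 = 0
12^7 mod 18 = 0
12^8 mod 18 = 0
12^9 mod 18 = 0
12^10 mod 18 = 0
12^11 mod 18 = 0
12^12 mod 18 = 0
12^13 mod 18 = 0
12^14 mod 18 = 0
12^15 mod 18 = 0
12^16 mod 18 = 0
12^17 mod 18 = 0
12^18 mod 18 = 0


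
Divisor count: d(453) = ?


453 = 3^1 × 151^1
d(453) = (1+1) × (1+1) = 4

4 divisors


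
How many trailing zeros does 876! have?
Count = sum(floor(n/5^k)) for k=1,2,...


floor(876/5) = 175
floor(876/25) = 35
floor(876/125) = 7
floor(876/625) = 1
Total = 218

218 trailing zeros


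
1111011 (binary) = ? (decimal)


1111011 (base 2) = 123 (decimal)
123 (decimal) = 123 (base 10)


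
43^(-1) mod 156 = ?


Use the extended Euclidean algorithm on (156, 43); each row r = 156*s + 43*t:
r=156, s=1, t=0
r=43, s=0, t=1
q=3: r=27, s=1, t=-3   [156*(1) + 43*(-3) = 27]
q=1: r=16, s=-1, t=4   [156*(-1) + 43*(4) = 16]
q=1: r=11, s=2, t=-7   [156*(2) + 43*(-7) = 11]
q=1: r=5, s=-3, t=11   [156*(-3) + 43*(11) = 5]
q=2: r=1, s=8, t=-29   [156*(8) + 43*(-29) = 1]
q=5: r=0, s=-43, t=156   [156*(-43) + 43*(156) = 0]
GCD = 1 with t = -29, so 43*(-29) ≡ 1 (mod 156)
Inverse = -29 mod 156 = 127
Check: 43 * 127 = 5461 ≡ 1 (mod 156)

43^(-1) ≡ 127 (mod 156)


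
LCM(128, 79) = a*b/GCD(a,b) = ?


GCD(128, 79) = 1
LCM = 128*79/1 = 10112/1 = 10112

LCM = 10112


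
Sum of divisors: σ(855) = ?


Divisors of 855: 1, 3, 5, 9, 15, 19, 45, 57, 95, 171, 285, 855
Sum = 1 + 3 + 5 + 9 + 15 + 19 + 45 + 57 + 95 + 171 + 285 + 855 = 1560

σ(855) = 1560


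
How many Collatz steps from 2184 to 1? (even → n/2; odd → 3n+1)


2184 → 1092 → 546 → 273 → 820 → 410 → 205 → 616 → 308 → 154 → 77 → 232 → 116 → 58 → 29 → 88 → 44 → 22 → 11 → 34 → 17 → 52 → 26 → 13 → 40 → 20 → 10 → 5 → 16 → 8 → 4 → 2 → 1
Total steps = 32

32 steps


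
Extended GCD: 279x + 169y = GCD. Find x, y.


Tabular extended Euclidean (each row: r = 279*s + 169*t):
r=279, s=1, t=0
r=169, s=0, t=1
q=1: r=110, s=1, t=-1   [279*(1) + 169*(-1) = 110]
q=1: r=59, s=-1, t=2   [279*(-1) + 169*(2) = 59]
q=1: r=51, s=2, t=-3   [279*(2) + 169*(-3) = 51]
q=1: r=8, s=-3, t=5   [279*(-3) + 169*(5) = 8]
q=6: r=3, s=20, t=-33   [279*(20) + 169*(-33) = 3]
q=2: r=2, s=-43, t=71   [279*(-43) + 169*(71) = 2]
q=1: r=1, s=63, t=-104   [279*(63) + 169*(-104) = 1]
q=2: r=0, s=-169, t=279   [279*(-169) + 169*(279) = 0]
GCD = 1; from the row with r=1: x=63, y=-104
Check: 279*(63) + 169*(-104) = 17577 - 17576 = 1

GCD = 1, x = 63, y = -104


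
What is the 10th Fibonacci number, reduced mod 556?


F(k) mod 556 for k=1..10:
1, 1, 2, 3, 5, 8, 13, 21, 34, 55
F(10) mod 556 = 55


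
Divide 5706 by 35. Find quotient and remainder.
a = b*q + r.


5706 = 35 * 163 + 1
Check: 5705 + 1 = 5706

q = 163, r = 1


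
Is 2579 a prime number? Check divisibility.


Check divisors up to sqrt(2579) = 50.7839
No divisors found.
2579 is prime.

Yes, 2579 is prime


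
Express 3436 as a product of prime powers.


3436 / 2 = 1718
1718 / 2 = 859
859 / 859 = 1
3436 = 2^2 × 859


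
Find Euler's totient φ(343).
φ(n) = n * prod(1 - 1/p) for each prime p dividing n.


343 = 7^3
Prime factors: 7
φ(343) = 343 × (1-1/7)
= 343 × 6/7 = 294

φ(343) = 294


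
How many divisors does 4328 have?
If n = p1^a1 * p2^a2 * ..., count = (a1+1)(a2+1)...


4328 = 2^3 × 541^1
d(4328) = (3+1) × (1+1) = 8

8 divisors


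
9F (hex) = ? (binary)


9F (base 16) = 159 (decimal)
159 (decimal) = 10011111 (base 2)


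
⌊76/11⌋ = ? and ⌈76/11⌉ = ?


76/11 = 6.9091
floor = 6
ceil = 7

floor = 6, ceil = 7


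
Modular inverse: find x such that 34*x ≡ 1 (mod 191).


Use the extended Euclidean algorithm on (191, 34); each row r = 191*s + 34*t:
r=191, s=1, t=0
r=34, s=0, t=1
q=5: r=21, s=1, t=-5   [191*(1) + 34*(-5) = 21]
q=1: r=13, s=-1, t=6   [191*(-1) + 34*(6) = 13]
q=1: r=8, s=2, t=-11   [191*(2) + 34*(-11) = 8]
q=1: r=5, s=-3, t=17   [191*(-3) + 34*(17) = 5]
q=1: r=3, s=5, t=-28   [191*(5) + 34*(-28) = 3]
q=1: r=2, s=-8, t=45   [191*(-8) + 34*(45) = 2]
q=1: r=1, s=13, t=-73   [191*(13) + 34*(-73) = 1]
q=2: r=0, s=-34, t=191   [191*(-34) + 34*(191) = 0]
GCD = 1 with t = -73, so 34*(-73) ≡ 1 (mod 191)
Inverse = -73 mod 191 = 118
Check: 34 * 118 = 4012 ≡ 1 (mod 191)

34^(-1) ≡ 118 (mod 191)


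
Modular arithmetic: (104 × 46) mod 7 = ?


104 × 46 = 4784
4784 mod 7 = 3


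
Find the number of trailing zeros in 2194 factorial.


floor(2194/5) = 438
floor(2194/25) = 87
floor(2194/125) = 17
floor(2194/625) = 3
Total = 545

545 trailing zeros


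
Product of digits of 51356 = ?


5 × 1 × 3 × 5 × 6 = 450


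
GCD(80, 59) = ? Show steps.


80 = 1 * 59 + 21
59 = 2 * 21 + 17
21 = 1 * 17 + 4
17 = 4 * 4 + 1
4 = 4 * 1 + 0
GCD = 1


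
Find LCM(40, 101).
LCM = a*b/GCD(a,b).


GCD(40, 101) = 1
LCM = 40*101/1 = 4040/1 = 4040

LCM = 4040


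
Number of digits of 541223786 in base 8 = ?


541223786 in base 8 = 4020465552
Number of digits = 10

10 digits (base 8)


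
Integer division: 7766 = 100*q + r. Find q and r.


7766 = 100 * 77 + 66
Check: 7700 + 66 = 7766

q = 77, r = 66


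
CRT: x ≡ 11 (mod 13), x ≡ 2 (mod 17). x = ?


M = 13*17 = 221
M1 = M/13 = 17, M2 = M/17 = 13
M1^(-1) mod 13 = 10, M2^(-1) mod 17 = 4
x = 11*17*10 + 2*13*4 = 1974
1974 mod 221 = 206
Check: 206 mod 13 = 11 ✓, 206 mod 17 = 2 ✓

x ≡ 206 (mod 221)


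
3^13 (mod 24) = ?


3^1 mod 24 = 3
3^2 mod 24 = 9
3^3 mod 24 = 3
3^4 mod 24 = 9
3^5 mod 24 = 3
3^6 mod 24 = 9
3^7 mod 24 = 3
3^8 mod 24 = 9
3^9 mod 24 = 3
3^10 mod 24 = 9
3^11 mod 24 = 3
3^12 mod 24 = 9
3^13 mod 24 = 3


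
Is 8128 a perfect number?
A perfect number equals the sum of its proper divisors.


Proper divisors of 8128: 1, 2, 4, 8, 16, 32, 64, 127, 254, 508, 1016, 2032, 4064
Sum = 1 + 2 + 4 + 8 + 16 + 32 + 64 + 127 + 254 + 508 + 1016 + 2032 + 4064 = 8128

Yes, 8128 is perfect (8128 = 8128)


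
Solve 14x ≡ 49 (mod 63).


GCD(14, 63) = 7 divides 49
Divide: 2x ≡ 7 (mod 9)
x ≡ 8 (mod 9)


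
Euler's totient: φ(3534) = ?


3534 = 2 × 3 × 19 × 31
Prime factors: 2, 3, 19, 31
φ(3534) = 3534 × (1-1/2) × (1-1/3) × (1-1/19) × (1-1/31)
= 3534 × 1/2 × 2/3 × 18/19 × 30/31 = 1080

φ(3534) = 1080


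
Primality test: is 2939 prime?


Check divisors up to sqrt(2939) = 54.2125
No divisors found.
2939 is prime.

Yes, 2939 is prime


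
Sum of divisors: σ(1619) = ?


Divisors of 1619: 1, 1619
Sum = 1 + 1619 = 1620

σ(1619) = 1620


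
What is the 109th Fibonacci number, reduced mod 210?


F(k) mod 210 for k=1..109:
1, 1, 2, 3, 5, 8, 13, 21, 34, 55, 89, 144, 23, 167, 190, 147, 127, 64, 191, 45, 26, 71, 97, 168, 55, 13, 68, 81, 149, 20, 169, 189, 148, 127, 65, 192, 47, 29, 76, 105, 181, 76, 47, 123, 170, 83, 43, 126, 169, 85, 44, 129, 173, 92, 55, 147, 202, 139, 131, 60, 191, 41, 22, 63, 85, 148, 23, 171, 194, 155, 139, 84, 13, 97, 110, 207, 107, 104, 1, 105, 106, 1, 107, 108, 5, 113, 118, 21, 139, 160, 89, 39, 128, 167, 85, 42, 127, 169, 86, 45, 131, 176, 97, 63, 160, 13, 173, 186, 149
F(109) mod 210 = 149


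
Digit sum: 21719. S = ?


2 + 1 + 7 + 1 + 9 = 20


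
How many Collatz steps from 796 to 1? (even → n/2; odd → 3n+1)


796 → 398 → 199 → 598 → 299 → 898 → 449 → 1348 → 674 → 337 → 1012 → 506 → 253 → 760 → 380 → 190 → 95 → 286 → 143 → 430 → 215 → 646 → 323 → 970 → 485 → 1456 → 728 → 364 → 182 → 91 → 274 → 137 → 412 → 206 → 103 → 310 → 155 → 466 → 233 → 700 → 350 → 175 → 526 → 263 → 790 → 395 → 1186 → 593 → 1780 → 890 → 445 → 1336 → 668 → 334 → 167 → 502 → 251 → 754 → 377 → 1132 → 566 → 283 → 850 → 425 → 1276 → 638 → 319 → 958 → 479 → 1438 → 719 → 2158 → 1079 → 3238 → 1619 → 4858 → 2429 → 7288 → 3644 → 1822 → 911 → 2734 → 1367 → 4102 → 2051 → 6154 → 3077 → 9232 → 4616 → 2308 → 1154 → 577 → 1732 → 866 → 433 → 1300 → 650 → 325 → 976 → 488 → 244 → 122 → 61 → 184 → 92 → 46 → 23 → 70 → 35 → 106 → 53 → 160 → 80 → 40 → 20 → 10 → 5 → 16 → 8 → 4 → 2 → 1
Total steps = 121

121 steps
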